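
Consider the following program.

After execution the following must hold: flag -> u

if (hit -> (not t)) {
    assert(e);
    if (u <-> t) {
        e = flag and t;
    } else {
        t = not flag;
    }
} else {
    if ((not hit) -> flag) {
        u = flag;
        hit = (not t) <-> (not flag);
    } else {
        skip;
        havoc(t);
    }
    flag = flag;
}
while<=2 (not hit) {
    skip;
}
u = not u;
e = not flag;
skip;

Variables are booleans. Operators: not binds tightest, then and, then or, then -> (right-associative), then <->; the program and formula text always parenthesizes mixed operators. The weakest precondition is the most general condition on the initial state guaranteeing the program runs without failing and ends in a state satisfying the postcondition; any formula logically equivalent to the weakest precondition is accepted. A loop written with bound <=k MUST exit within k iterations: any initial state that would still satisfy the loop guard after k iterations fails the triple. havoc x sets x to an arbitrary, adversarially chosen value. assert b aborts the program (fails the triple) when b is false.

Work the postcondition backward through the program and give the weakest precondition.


Working backward. After the program, flag -> u must hold.
Before skip: flag -> u
Before e := not flag: flag -> u
Before u := not u: flag -> (not u)
Before the loop (bound <=2), unroll the exhaustion recursion (WP_0 = exit-now case; WP_j = one more guarded iteration, up to j = 2):
  WP_0: hit and (flag -> (not u))
  WP_1: ((not hit) -> (hit and (flag -> (not u)))) and (hit -> (flag -> (not u)))
  WP_2: ((not hit) -> (((not hit) -> (hit and (flag -> (not u)))) and (hit -> (flag -> (not u))))) and (hit -> (flag -> (not u)))
So before the loop: ((not hit) -> (((not hit) -> (hit and (flag -> (not u)))) and (hit -> (flag -> (not u))))) and (hit -> (flag -> (not u)))
Then branch requires e and ((u <-> t) -> (((not hit) -> (((not hit) -> (hit and (flag -> (not u)))) and (hit -> (flag -> (not u))))) and (hit -> (flag -> (not u))))) and ((not (u <-> t)) -> (((not hit) -> (((not hit) -> (hit and (flag -> (not u)))) and (hit -> (flag -> (not u))))) and (hit -> (flag -> (not u))))); else branch requires (((not hit) -> flag) -> (((not ((not t) <-> (not flag))) -> (((not ((not t) <-> (not flag))) -> (((not t) <-> (not flag)) and (flag -> (not flag)))) and (((not t) <-> (not flag)) -> (flag -> (not flag))))) and (((not t) <-> (not flag)) -> (flag -> (not flag))))) and ((not ((not hit) -> flag)) -> (((not hit) -> (((not hit) -> (hit and (flag -> (not u)))) and (hit -> (flag -> (not u))))) and (hit -> (flag -> (not u))))).
Before the if: ((hit -> (not t)) -> (e and ((u <-> t) -> (((not hit) -> (((not hit) -> (hit and (flag -> (not u)))) and (hit -> (flag -> (not u))))) and (hit -> (flag -> (not u))))) and ((not (u <-> t)) -> (((not hit) -> (((not hit) -> (hit and (flag -> (not u)))) and (hit -> (flag -> (not u))))) and (hit -> (flag -> (not u))))))) and ((not (hit -> (not t))) -> ((((not hit) -> flag) -> (((not ((not t) <-> (not flag))) -> (((not ((not t) <-> (not flag))) -> (((not t) <-> (not flag)) and (flag -> (not flag)))) and (((not t) <-> (not flag)) -> (flag -> (not flag))))) and (((not t) <-> (not flag)) -> (flag -> (not flag))))) and ((not ((not hit) -> flag)) -> (((not hit) -> (((not hit) -> (hit and (flag -> (not u)))) and (hit -> (flag -> (not u))))) and (hit -> (flag -> (not u)))))))
Answer: WP = ((hit -> (not t)) -> (e and ((u <-> t) -> (((not hit) -> (((not hit) -> (hit and (flag -> (not u)))) and (hit -> (flag -> (not u))))) and (hit -> (flag -> (not u))))) and ((not (u <-> t)) -> (((not hit) -> (((not hit) -> (hit and (flag -> (not u)))) and (hit -> (flag -> (not u))))) and (hit -> (flag -> (not u))))))) and ((not (hit -> (not t))) -> ((((not hit) -> flag) -> (((not ((not t) <-> (not flag))) -> (((not ((not t) <-> (not flag))) -> (((not t) <-> (not flag)) and (flag -> (not flag)))) and (((not t) <-> (not flag)) -> (flag -> (not flag))))) and (((not t) <-> (not flag)) -> (flag -> (not flag))))) and ((not ((not hit) -> flag)) -> (((not hit) -> (((not hit) -> (hit and (flag -> (not u)))) and (hit -> (flag -> (not u))))) and (hit -> (flag -> (not u)))))))


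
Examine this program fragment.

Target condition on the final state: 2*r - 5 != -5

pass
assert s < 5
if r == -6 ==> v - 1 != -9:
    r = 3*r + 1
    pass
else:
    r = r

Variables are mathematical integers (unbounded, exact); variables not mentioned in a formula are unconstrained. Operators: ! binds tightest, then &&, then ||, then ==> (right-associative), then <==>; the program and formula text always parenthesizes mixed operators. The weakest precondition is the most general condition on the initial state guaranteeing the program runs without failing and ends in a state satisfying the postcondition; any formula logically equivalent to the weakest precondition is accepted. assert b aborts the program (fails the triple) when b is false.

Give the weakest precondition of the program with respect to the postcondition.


Working backward. After the program, the postcondition 2*r - 5 != -5 must hold; in canonical form it is 2*r != 0.
Then branch requires 6*r != -2; else branch requires 2*r != 0.
Before the if: ((r == -6 ==> v != -8) ==> 6*r != -2) && ((!(r == -6 ==> v != -8)) ==> 2*r != 0)
Before assert s < 5: s < 5 && ((r == -6 ==> v != -8) ==> 6*r != -2) && ((!(r == -6 ==> v != -8)) ==> 2*r != 0)
Before skip: s < 5 && ((r == -6 ==> v != -8) ==> 6*r != -2) && ((!(r == -6 ==> v != -8)) ==> 2*r != 0)
Answer: WP = s < 5 && ((r == -6 ==> v != -8) ==> 6*r != -2) && ((!(r == -6 ==> v != -8)) ==> 2*r != 0)


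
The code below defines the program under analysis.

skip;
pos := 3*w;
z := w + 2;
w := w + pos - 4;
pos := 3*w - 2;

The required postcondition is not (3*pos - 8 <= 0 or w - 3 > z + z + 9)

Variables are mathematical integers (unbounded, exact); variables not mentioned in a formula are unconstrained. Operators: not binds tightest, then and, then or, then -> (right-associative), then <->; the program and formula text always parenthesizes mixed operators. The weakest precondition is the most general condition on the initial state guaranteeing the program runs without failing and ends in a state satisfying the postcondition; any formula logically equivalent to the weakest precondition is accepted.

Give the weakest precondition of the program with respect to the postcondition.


Working backward. After the program, the postcondition not (3*pos - 8 <= 0 or w - 3 > z + z + 9) must hold; in canonical form it is not (3*pos <= 8 or w > 2*z + 12).
Before pos := 3*w - 2: not (9*w <= 14 or w > 2*z + 12)
Before w := w + pos - 4: not (9*pos + 9*w <= 50 or pos + w > 2*z + 16)
Before z := w + 2: not (9*pos + 9*w <= 50 or pos > w + 20)
Before pos := 3*w: not (36*w <= 50 or 2*w > 20)
Before skip: not (36*w <= 50 or 2*w > 20)
Answer: WP = not (36*w <= 50 or 2*w > 20)


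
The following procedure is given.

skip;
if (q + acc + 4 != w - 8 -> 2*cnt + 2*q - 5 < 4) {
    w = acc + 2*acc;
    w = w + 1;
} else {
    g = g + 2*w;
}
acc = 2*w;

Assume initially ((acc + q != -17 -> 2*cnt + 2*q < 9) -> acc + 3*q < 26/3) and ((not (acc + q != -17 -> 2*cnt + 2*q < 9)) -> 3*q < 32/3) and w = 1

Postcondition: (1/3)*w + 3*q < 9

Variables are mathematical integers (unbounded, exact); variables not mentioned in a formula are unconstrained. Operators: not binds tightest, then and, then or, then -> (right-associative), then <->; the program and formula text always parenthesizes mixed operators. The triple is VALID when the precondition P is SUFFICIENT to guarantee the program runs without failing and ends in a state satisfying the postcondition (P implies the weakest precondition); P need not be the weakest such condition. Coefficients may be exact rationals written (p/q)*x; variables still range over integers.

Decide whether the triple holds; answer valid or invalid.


Working backward. After the program, the postcondition (1/3)*w + 3*q < 9 must hold; in canonical form it is 3*q + (1/3)*w < 9.
Before acc := 2*w: 3*q + (1/3)*w < 9
Then branch requires acc + 3*q < 26/3; else branch requires 3*q + (1/3)*w < 9.
Before the if: ((acc + q != w - 12 -> 2*cnt + 2*q < 9) -> acc + 3*q < 26/3) and ((not (acc + q != w - 12 -> 2*cnt + 2*q < 9)) -> 3*q + (1/3)*w < 9)
Before skip: ((acc + q != w - 12 -> 2*cnt + 2*q < 9) -> acc + 3*q < 26/3) and ((not (acc + q != w - 12 -> 2*cnt + 2*q < 9)) -> 3*q + (1/3)*w < 9)
The weakest precondition is ((acc + q != w - 12 -> 2*cnt + 2*q < 9) -> acc + 3*q < 26/3) and ((not (acc + q != w - 12 -> 2*cnt + 2*q < 9)) -> 3*q + (1/3)*w < 9).
Check whether ((acc + q != -17 -> 2*cnt + 2*q < 9) -> acc + 3*q < 26/3) and ((not (acc + q != -17 -> 2*cnt + 2*q < 9)) -> 3*q < 32/3) and w = 1 implies it.
Countermodel: at the initial state acc = -13, cnt = 2, q = 3, w = 1, the precondition holds but the weakest precondition fails.
Answer: invalid


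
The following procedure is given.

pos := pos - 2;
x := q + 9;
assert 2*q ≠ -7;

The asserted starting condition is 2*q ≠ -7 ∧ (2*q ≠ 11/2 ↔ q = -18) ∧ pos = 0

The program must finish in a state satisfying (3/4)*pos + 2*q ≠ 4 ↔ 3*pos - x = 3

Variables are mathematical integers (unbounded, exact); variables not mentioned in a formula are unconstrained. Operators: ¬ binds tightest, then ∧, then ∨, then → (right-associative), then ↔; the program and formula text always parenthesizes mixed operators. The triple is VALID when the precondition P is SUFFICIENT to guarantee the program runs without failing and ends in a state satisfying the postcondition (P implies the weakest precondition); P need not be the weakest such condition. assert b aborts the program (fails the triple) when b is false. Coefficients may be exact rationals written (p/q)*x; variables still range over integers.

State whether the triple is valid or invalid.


Working backward. After the program, the postcondition (3/4)*pos + 2*q ≠ 4 ↔ 3*pos - x = 3 must hold; in canonical form it is (3/4)*pos + 2*q ≠ 4 ↔ 3*pos = x + 3.
Before assert 2*q ≠ -7: 2*q ≠ -7 ∧ ((3/4)*pos + 2*q ≠ 4 ↔ 3*pos = x + 3)
Before x := q + 9: 2*q ≠ -7 ∧ ((3/4)*pos + 2*q ≠ 4 ↔ 3*pos = q + 12)
Before pos := pos - 2: 2*q ≠ -7 ∧ ((3/4)*pos + 2*q ≠ 11/2 ↔ 3*pos = q + 18)
The weakest precondition is 2*q ≠ -7 ∧ ((3/4)*pos + 2*q ≠ 11/2 ↔ 3*pos = q + 18).
Check whether 2*q ≠ -7 ∧ (2*q ≠ 11/2 ↔ q = -18) ∧ pos = 0 implies it.
Every state satisfying the precondition satisfies the weakest precondition: the implication holds.
Answer: valid


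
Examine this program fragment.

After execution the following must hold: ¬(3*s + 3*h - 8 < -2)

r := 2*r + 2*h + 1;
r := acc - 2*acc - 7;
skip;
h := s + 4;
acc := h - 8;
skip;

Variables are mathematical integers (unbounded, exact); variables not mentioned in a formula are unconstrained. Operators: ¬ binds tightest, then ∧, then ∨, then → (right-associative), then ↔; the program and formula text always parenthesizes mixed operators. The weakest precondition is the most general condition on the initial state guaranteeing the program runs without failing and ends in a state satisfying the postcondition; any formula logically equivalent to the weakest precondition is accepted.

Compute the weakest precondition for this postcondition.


Working backward. After the program, the postcondition ¬(3*s + 3*h - 8 < -2) must hold; in canonical form it is ¬(3*h + 3*s < 6).
Before skip: ¬(3*h + 3*s < 6)
Before acc := h - 8: ¬(3*h + 3*s < 6)
Before h := s + 4: ¬(6*s < -6)
Before skip: ¬(6*s < -6)
Before r := acc - 2*acc - 7: ¬(6*s < -6)
Before r := 2*r + 2*h + 1: ¬(6*s < -6)
Answer: WP = ¬(6*s < -6)


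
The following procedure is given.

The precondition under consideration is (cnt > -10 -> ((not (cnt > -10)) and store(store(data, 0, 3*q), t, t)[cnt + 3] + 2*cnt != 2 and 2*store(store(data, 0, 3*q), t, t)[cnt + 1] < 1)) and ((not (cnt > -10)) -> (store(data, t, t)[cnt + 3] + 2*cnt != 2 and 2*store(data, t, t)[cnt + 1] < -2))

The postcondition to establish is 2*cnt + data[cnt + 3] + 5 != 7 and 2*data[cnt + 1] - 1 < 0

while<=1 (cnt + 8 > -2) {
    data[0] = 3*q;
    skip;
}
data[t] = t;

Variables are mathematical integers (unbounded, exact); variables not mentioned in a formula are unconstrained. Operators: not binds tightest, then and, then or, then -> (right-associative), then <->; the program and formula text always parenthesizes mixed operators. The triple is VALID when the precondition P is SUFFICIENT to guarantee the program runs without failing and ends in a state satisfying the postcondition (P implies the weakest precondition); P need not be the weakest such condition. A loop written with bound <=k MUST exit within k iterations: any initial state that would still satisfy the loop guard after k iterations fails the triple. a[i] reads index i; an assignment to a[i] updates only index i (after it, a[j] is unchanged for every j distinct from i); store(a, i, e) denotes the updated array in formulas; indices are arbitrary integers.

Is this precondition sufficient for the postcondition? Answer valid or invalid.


Working backward. After the program, the postcondition 2*cnt + data[cnt + 3] + 5 != 7 and 2*data[cnt + 1] - 1 < 0 must hold; in canonical form it is data[cnt + 3] + 2*cnt != 2 and 2*data[cnt + 1] < 1.
Before data[t] := t: store(data, t, t)[cnt + 3] + 2*cnt != 2 and 2*store(data, t, t)[cnt + 1] < 1
Before the loop (bound <=1), unroll the exhaustion recursion (WP_0 = exit-now case; WP_j = one more guarded iteration, up to j = 1):
  WP_0: (not (cnt > -10)) and store(data, t, t)[cnt + 3] + 2*cnt != 2 and 2*store(data, t, t)[cnt + 1] < 1
  WP_1: (cnt > -10 -> ((not (cnt > -10)) and store(store(data, 0, 3*q), t, t)[cnt + 3] + 2*cnt != 2 and 2*store(store(data, 0, 3*q), t, t)[cnt + 1] < 1)) and ((not (cnt > -10)) -> (store(data, t, t)[cnt + 3] + 2*cnt != 2 and 2*store(data, t, t)[cnt + 1] < 1))
So before the loop: (cnt > -10 -> ((not (cnt > -10)) and store(store(data, 0, 3*q), t, t)[cnt + 3] + 2*cnt != 2 and 2*store(store(data, 0, 3*q), t, t)[cnt + 1] < 1)) and ((not (cnt > -10)) -> (store(data, t, t)[cnt + 3] + 2*cnt != 2 and 2*store(data, t, t)[cnt + 1] < 1))
The weakest precondition is (cnt > -10 -> ((not (cnt > -10)) and store(store(data, 0, 3*q), t, t)[cnt + 3] + 2*cnt != 2 and 2*store(store(data, 0, 3*q), t, t)[cnt + 1] < 1)) and ((not (cnt > -10)) -> (store(data, t, t)[cnt + 3] + 2*cnt != 2 and 2*store(data, t, t)[cnt + 1] < 1)).
Check whether (cnt > -10 -> ((not (cnt > -10)) and store(store(data, 0, 3*q), t, t)[cnt + 3] + 2*cnt != 2 and 2*store(store(data, 0, 3*q), t, t)[cnt + 1] < 1)) and ((not (cnt > -10)) -> (store(data, t, t)[cnt + 3] + 2*cnt != 2 and 2*store(data, t, t)[cnt + 1] < -2)) implies it.
Every state satisfying the precondition satisfies the weakest precondition: the implication holds.
Answer: valid


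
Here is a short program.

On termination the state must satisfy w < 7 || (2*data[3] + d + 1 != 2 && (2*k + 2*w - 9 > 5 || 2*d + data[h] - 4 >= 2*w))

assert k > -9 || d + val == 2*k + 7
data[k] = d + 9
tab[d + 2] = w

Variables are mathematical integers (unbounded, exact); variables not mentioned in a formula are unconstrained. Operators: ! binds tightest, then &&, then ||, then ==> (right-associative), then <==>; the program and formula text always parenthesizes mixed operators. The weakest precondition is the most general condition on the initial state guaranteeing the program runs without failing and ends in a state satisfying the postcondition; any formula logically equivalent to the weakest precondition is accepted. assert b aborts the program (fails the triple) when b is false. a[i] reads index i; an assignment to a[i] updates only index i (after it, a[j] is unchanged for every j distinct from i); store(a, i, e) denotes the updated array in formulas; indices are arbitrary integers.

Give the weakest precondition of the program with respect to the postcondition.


Working backward. After the program, the postcondition w < 7 || (2*data[3] + d + 1 != 2 && (2*k + 2*w - 9 > 5 || 2*d + data[h] - 4 >= 2*w)) must hold; in canonical form it is w < 7 || (2*data[3] + d != 1 && (2*k + 2*w > 14 || data[h] + 2*d >= 2*w + 4)).
Before tab[d + 2] := w: w < 7 || (2*data[3] + d != 1 && (2*k + 2*w > 14 || data[h] + 2*d >= 2*w + 4))
Before data[k] := d + 9: w < 7 || (2*store(data, k, d + 9)[3] + d != 1 && (2*k + 2*w > 14 || store(data, k, d + 9)[h] + 2*d >= 2*w + 4))
Before assert k > -9 || d + val == 2*k + 7: (k > -9 || d + val == 2*k + 7) && (w < 7 || (2*store(data, k, d + 9)[3] + d != 1 && (2*k + 2*w > 14 || store(data, k, d + 9)[h] + 2*d >= 2*w + 4)))
Answer: WP = (k > -9 || d + val == 2*k + 7) && (w < 7 || (2*store(data, k, d + 9)[3] + d != 1 && (2*k + 2*w > 14 || store(data, k, d + 9)[h] + 2*d >= 2*w + 4)))


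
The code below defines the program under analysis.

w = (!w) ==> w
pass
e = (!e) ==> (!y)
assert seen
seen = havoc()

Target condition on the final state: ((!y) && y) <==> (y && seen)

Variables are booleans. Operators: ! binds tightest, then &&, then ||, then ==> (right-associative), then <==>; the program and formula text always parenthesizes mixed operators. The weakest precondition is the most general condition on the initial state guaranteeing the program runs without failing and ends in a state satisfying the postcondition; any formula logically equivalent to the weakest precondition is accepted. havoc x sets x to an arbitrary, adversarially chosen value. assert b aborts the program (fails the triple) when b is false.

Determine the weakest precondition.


Working backward. After the program, the postcondition ((!y) && y) <==> (y && seen) must hold; in canonical form it is !(y && seen).
Before havoc seen: !y
Before assert seen: seen && (!y)
Before e := (!e) ==> (!y): seen && (!y)
Before skip: seen && (!y)
Before w := (!w) ==> w: seen && (!y)
Answer: WP = seen && (!y)


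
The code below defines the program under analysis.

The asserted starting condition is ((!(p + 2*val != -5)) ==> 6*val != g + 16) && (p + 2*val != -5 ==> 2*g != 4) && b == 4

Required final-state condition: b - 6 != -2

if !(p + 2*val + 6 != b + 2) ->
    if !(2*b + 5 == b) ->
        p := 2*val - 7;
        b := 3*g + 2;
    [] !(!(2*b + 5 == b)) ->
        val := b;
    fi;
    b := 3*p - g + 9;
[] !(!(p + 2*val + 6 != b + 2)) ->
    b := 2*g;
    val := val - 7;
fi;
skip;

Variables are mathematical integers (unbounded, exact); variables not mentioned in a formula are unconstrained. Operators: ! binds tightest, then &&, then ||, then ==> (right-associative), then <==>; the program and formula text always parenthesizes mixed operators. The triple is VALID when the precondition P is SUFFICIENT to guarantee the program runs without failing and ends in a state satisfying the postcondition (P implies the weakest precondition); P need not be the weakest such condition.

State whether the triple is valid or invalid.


Working backward. After the program, the postcondition b - 6 != -2 must hold; in canonical form it is b != 4.
Before skip: b != 4
Then branch requires ((!(b == -5)) ==> 6*val != g + 16) && (b == -5 ==> 3*p != g - 5); else branch requires 2*g != 4.
Before the if: ((!(p + 2*val != b - 4)) ==> (((!(b == -5)) ==> 6*val != g + 16) && (b == -5 ==> 3*p != g - 5))) && (p + 2*val != b - 4 ==> 2*g != 4)
The weakest precondition is ((!(p + 2*val != b - 4)) ==> (((!(b == -5)) ==> 6*val != g + 16) && (b == -5 ==> 3*p != g - 5))) && (p + 2*val != b - 4 ==> 2*g != 4).
Check whether ((!(p + 2*val != -5)) ==> 6*val != g + 16) && (p + 2*val != -5 ==> 2*g != 4) && b == 4 implies it.
Countermodel: at the initial state b = 4, g = 2, p = -5, val = 0, the precondition holds but the weakest precondition fails.
Answer: invalid


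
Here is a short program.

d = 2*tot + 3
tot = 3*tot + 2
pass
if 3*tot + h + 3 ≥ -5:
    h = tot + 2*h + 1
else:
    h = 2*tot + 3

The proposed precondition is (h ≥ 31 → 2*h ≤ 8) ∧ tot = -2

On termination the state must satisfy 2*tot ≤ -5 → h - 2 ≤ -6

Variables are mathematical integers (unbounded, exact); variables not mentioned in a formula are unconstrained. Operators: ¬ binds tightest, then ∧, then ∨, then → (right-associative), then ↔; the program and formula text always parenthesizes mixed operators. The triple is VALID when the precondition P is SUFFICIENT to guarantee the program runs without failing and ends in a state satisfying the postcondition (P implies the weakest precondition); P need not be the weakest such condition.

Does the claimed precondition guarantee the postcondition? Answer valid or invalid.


Working backward. After the program, the postcondition 2*tot ≤ -5 → h - 2 ≤ -6 must hold; in canonical form it is 2*tot ≤ -5 → h ≤ -4.
Then branch requires 2*tot ≤ -5 → 2*h + tot ≤ -5; else branch requires 2*tot ≤ -5 → 2*tot ≤ -7.
Before the if: (h + 3*tot ≥ -8 → (2*tot ≤ -5 → 2*h + tot ≤ -5)) ∧ ((¬(h + 3*tot ≥ -8)) → (2*tot ≤ -5 → 2*tot ≤ -7))
Before skip: (h + 3*tot ≥ -8 → (2*tot ≤ -5 → 2*h + tot ≤ -5)) ∧ ((¬(h + 3*tot ≥ -8)) → (2*tot ≤ -5 → 2*tot ≤ -7))
Before tot := 3*tot + 2: (h + 9*tot ≥ -14 → (6*tot ≤ -9 → 2*h + 3*tot ≤ -7)) ∧ ((¬(h + 9*tot ≥ -14)) → (6*tot ≤ -9 → 6*tot ≤ -11))
Before d := 2*tot + 3: (h + 9*tot ≥ -14 → (6*tot ≤ -9 → 2*h + 3*tot ≤ -7)) ∧ ((¬(h + 9*tot ≥ -14)) → (6*tot ≤ -9 → 6*tot ≤ -11))
The weakest precondition is (h + 9*tot ≥ -14 → (6*tot ≤ -9 → 2*h + 3*tot ≤ -7)) ∧ ((¬(h + 9*tot ≥ -14)) → (6*tot ≤ -9 → 6*tot ≤ -11)).
Check whether (h ≥ 31 → 2*h ≤ 8) ∧ tot = -2 implies it.
Countermodel: at the initial state h = 5, tot = -2, the precondition holds but the weakest precondition fails.
Answer: invalid


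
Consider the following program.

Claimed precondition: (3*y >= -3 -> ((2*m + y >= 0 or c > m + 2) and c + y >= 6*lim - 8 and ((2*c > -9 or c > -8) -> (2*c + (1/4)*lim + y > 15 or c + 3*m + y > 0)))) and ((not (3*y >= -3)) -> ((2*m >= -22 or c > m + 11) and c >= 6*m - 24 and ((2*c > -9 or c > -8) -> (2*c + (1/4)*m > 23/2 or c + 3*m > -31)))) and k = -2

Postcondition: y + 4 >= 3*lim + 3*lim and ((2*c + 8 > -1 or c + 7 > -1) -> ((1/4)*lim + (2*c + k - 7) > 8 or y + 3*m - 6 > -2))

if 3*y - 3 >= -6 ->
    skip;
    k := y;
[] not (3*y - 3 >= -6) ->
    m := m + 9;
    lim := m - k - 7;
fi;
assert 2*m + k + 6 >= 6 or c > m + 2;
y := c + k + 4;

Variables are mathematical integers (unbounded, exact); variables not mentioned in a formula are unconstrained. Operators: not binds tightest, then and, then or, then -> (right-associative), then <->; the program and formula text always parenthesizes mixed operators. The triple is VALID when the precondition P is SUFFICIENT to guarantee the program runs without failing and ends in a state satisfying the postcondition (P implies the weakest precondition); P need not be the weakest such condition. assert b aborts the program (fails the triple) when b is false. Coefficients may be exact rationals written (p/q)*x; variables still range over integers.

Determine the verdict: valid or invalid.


Working backward. After the program, the postcondition y + 4 >= 3*lim + 3*lim and ((2*c + 8 > -1 or c + 7 > -1) -> ((1/4)*lim + (2*c + k - 7) > 8 or y + 3*m - 6 > -2)) must hold; in canonical form it is y >= 6*lim - 4 and ((2*c > -9 or c > -8) -> (2*c + k + (1/4)*lim > 15 or 3*m + y > 4)).
Before y := c + k + 4: c + k >= 6*lim - 8 and ((2*c > -9 or c > -8) -> (2*c + k + (1/4)*lim > 15 or c + k + 3*m > 0))
Before assert 2*m + k + 6 >= 6 or c > m + 2: (k + 2*m >= 0 or c > m + 2) and c + k >= 6*lim - 8 and ((2*c > -9 or c > -8) -> (2*c + k + (1/4)*lim > 15 or c + k + 3*m > 0))
Then branch requires (2*m + y >= 0 or c > m + 2) and c + y >= 6*lim - 8 and ((2*c > -9 or c > -8) -> (2*c + (1/4)*lim + y > 15 or c + 3*m + y > 0)); else branch requires (k + 2*m >= -18 or c > m + 11) and c + 7*k >= 6*m + 4 and ((2*c > -9 or c > -8) -> (2*c + (3/4)*k + (1/4)*m > 29/2 or c + k + 3*m > -27)).
Before the if: (3*y >= -3 -> ((2*m + y >= 0 or c > m + 2) and c + y >= 6*lim - 8 and ((2*c > -9 or c > -8) -> (2*c + (1/4)*lim + y > 15 or c + 3*m + y > 0)))) and ((not (3*y >= -3)) -> ((k + 2*m >= -18 or c > m + 11) and c + 7*k >= 6*m + 4 and ((2*c > -9 or c > -8) -> (2*c + (3/4)*k + (1/4)*m > 29/2 or c + k + 3*m > -27))))
The weakest precondition is (3*y >= -3 -> ((2*m + y >= 0 or c > m + 2) and c + y >= 6*lim - 8 and ((2*c > -9 or c > -8) -> (2*c + (1/4)*lim + y > 15 or c + 3*m + y > 0)))) and ((not (3*y >= -3)) -> ((k + 2*m >= -18 or c > m + 11) and c + 7*k >= 6*m + 4 and ((2*c > -9 or c > -8) -> (2*c + (3/4)*k + (1/4)*m > 29/2 or c + k + 3*m > -27)))).
Check whether (3*y >= -3 -> ((2*m + y >= 0 or c > m + 2) and c + y >= 6*lim - 8 and ((2*c > -9 or c > -8) -> (2*c + (1/4)*lim + y > 15 or c + 3*m + y > 0)))) and ((not (3*y >= -3)) -> ((2*m >= -22 or c > m + 11) and c >= 6*m - 24 and ((2*c > -9 or c > -8) -> (2*c + (1/4)*m > 23/2 or c + 3*m > -31)))) and k = -2 implies it.
Countermodel: at the initial state c = 8, k = -2, lim = 0, m = -12, y = -2, the precondition holds but the weakest precondition fails.
Answer: invalid


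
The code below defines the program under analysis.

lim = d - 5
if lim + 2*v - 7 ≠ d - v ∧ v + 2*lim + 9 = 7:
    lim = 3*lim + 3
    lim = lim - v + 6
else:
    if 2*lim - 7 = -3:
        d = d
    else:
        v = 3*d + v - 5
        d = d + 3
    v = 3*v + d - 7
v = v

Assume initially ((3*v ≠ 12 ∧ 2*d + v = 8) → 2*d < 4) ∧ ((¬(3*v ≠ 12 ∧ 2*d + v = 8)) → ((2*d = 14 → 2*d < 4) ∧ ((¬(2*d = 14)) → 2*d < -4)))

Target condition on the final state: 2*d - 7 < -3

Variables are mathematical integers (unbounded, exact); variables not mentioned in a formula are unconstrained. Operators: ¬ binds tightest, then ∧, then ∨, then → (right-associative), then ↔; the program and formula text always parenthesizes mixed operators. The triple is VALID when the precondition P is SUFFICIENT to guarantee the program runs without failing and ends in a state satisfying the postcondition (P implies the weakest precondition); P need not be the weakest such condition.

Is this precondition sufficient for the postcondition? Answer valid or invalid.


Working backward. After the program, the postcondition 2*d - 7 < -3 must hold; in canonical form it is 2*d < 4.
Before v := v: 2*d < 4
Then branch requires 2*d < 4; else branch requires (2*lim = 4 → 2*d < 4) ∧ ((¬(2*lim = 4)) → 2*d < -2).
Before the if: ((lim + 3*v ≠ d + 7 ∧ 2*lim + v = -2) → 2*d < 4) ∧ ((¬(lim + 3*v ≠ d + 7 ∧ 2*lim + v = -2)) → ((2*lim = 4 → 2*d < 4) ∧ ((¬(2*lim = 4)) → 2*d < -2)))
Before lim := d - 5: ((3*v ≠ 12 ∧ 2*d + v = 8) → 2*d < 4) ∧ ((¬(3*v ≠ 12 ∧ 2*d + v = 8)) → ((2*d = 14 → 2*d < 4) ∧ ((¬(2*d = 14)) → 2*d < -2)))
The weakest precondition is ((3*v ≠ 12 ∧ 2*d + v = 8) → 2*d < 4) ∧ ((¬(3*v ≠ 12 ∧ 2*d + v = 8)) → ((2*d = 14 → 2*d < 4) ∧ ((¬(2*d = 14)) → 2*d < -2))).
Check whether ((3*v ≠ 12 ∧ 2*d + v = 8) → 2*d < 4) ∧ ((¬(3*v ≠ 12 ∧ 2*d + v = 8)) → ((2*d = 14 → 2*d < 4) ∧ ((¬(2*d = 14)) → 2*d < -4))) implies it.
Every state satisfying the precondition satisfies the weakest precondition: the implication holds.
Answer: valid


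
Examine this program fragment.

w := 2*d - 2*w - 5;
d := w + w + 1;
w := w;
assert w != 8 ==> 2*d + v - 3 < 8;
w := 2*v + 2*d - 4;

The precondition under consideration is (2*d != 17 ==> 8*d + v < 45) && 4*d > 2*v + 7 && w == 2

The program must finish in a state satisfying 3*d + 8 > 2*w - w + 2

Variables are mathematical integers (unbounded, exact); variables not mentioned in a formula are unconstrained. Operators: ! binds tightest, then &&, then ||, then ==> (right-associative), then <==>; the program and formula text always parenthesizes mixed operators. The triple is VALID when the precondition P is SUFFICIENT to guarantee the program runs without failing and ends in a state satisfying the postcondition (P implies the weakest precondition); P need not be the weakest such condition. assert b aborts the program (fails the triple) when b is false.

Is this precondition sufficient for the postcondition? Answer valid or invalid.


Working backward. After the program, the postcondition 3*d + 8 > 2*w - w + 2 must hold; in canonical form it is 3*d > w - 6.
Before w := 2*v + 2*d - 4: d > 2*v - 10
Before assert w != 8 ==> 2*d + v - 3 < 8: (w != 8 ==> 2*d + v < 11) && d > 2*v - 10
Before w := w: (w != 8 ==> 2*d + v < 11) && d > 2*v - 10
Before d := w + w + 1: (w != 8 ==> v + 4*w < 9) && 2*w > 2*v - 11
Before w := 2*d - 2*w - 5: (2*d != 2*w + 13 ==> 8*d + v < 8*w + 29) && 4*d > 2*v + 4*w - 1
The weakest precondition is (2*d != 2*w + 13 ==> 8*d + v < 8*w + 29) && 4*d > 2*v + 4*w - 1.
Check whether (2*d != 17 ==> 8*d + v < 45) && 4*d > 2*v + 7 && w == 2 implies it.
Every state satisfying the precondition satisfies the weakest precondition: the implication holds.
Answer: valid


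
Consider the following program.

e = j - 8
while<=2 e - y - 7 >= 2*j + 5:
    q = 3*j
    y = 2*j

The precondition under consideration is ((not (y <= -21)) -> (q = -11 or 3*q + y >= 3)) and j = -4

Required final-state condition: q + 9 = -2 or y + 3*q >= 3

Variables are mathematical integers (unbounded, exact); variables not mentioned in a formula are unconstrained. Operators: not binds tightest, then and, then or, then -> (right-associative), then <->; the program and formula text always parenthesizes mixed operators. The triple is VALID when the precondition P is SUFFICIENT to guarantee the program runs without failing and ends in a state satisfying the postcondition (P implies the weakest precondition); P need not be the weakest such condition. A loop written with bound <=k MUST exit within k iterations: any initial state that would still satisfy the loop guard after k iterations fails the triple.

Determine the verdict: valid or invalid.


Working backward. After the program, the postcondition q + 9 = -2 or y + 3*q >= 3 must hold; in canonical form it is q = -11 or 3*q + y >= 3.
Before the loop (bound <=2), unroll the exhaustion recursion (WP_0 = exit-now case; WP_j = one more guarded iteration, up to j = 2):
  WP_0: (not (e >= 2*j + y + 12)) and (q = -11 or 3*q + y >= 3)
  WP_1: (e >= 2*j + y + 12 -> ((not (e >= 4*j + 12)) and (3*j = -11 or 11*j >= 3))) and ((not (e >= 2*j + y + 12)) -> (q = -11 or 3*q + y >= 3))
  WP_2: (e >= 2*j + y + 12 -> ((e >= 4*j + 12 -> ((not (e >= 4*j + 12)) and (3*j = -11 or 11*j >= 3))) and ((not (e >= 4*j + 12)) -> (3*j = -11 or 11*j >= 3)))) and ((not (e >= 2*j + y + 12)) -> (q = -11 or 3*q + y >= 3))
So before the loop: (e >= 2*j + y + 12 -> ((e >= 4*j + 12 -> ((not (e >= 4*j + 12)) and (3*j = -11 or 11*j >= 3))) and ((not (e >= 4*j + 12)) -> (3*j = -11 or 11*j >= 3)))) and ((not (e >= 2*j + y + 12)) -> (q = -11 or 3*q + y >= 3))
Before e := j - 8: (j + y <= -20 -> ((3*j <= -20 -> ((not (3*j <= -20)) and (3*j = -11 or 11*j >= 3))) and ((not (3*j <= -20)) -> (3*j = -11 or 11*j >= 3)))) and ((not (j + y <= -20)) -> (q = -11 or 3*q + y >= 3))
The weakest precondition is (j + y <= -20 -> ((3*j <= -20 -> ((not (3*j <= -20)) and (3*j = -11 or 11*j >= 3))) and ((not (3*j <= -20)) -> (3*j = -11 or 11*j >= 3)))) and ((not (j + y <= -20)) -> (q = -11 or 3*q + y >= 3)).
Check whether ((not (y <= -21)) -> (q = -11 or 3*q + y >= 3)) and j = -4 implies it.
Countermodel: at the initial state j = -4, q = -11, y = -16, the precondition holds but the weakest precondition fails.
Answer: invalid


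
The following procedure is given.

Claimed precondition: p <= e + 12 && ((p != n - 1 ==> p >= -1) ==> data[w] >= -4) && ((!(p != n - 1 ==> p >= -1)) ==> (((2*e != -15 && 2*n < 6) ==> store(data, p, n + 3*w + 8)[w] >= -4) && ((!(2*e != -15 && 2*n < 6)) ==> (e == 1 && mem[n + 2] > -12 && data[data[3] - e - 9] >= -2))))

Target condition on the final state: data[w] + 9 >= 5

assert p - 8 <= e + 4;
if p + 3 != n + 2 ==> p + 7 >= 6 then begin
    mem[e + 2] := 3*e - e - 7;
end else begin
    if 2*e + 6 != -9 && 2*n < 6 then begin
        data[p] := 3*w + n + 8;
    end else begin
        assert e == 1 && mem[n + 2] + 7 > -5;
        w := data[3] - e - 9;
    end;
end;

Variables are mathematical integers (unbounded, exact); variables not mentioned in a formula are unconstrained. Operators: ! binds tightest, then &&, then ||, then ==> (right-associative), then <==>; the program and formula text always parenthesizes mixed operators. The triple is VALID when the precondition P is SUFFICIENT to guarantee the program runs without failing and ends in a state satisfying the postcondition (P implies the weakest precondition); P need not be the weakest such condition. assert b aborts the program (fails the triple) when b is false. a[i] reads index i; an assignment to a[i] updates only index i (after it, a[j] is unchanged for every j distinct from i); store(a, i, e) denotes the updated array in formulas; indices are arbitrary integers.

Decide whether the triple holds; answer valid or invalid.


Working backward. After the program, the postcondition data[w] + 9 >= 5 must hold; in canonical form it is data[w] >= -4.
Then branch requires data[w] >= -4; else branch requires ((2*e != -15 && 2*n < 6) ==> store(data, p, n + 3*w + 8)[w] >= -4) && ((!(2*e != -15 && 2*n < 6)) ==> (e == 1 && mem[n + 2] > -12 && data[data[3] - e - 9] >= -4)).
Before the if: ((p != n - 1 ==> p >= -1) ==> data[w] >= -4) && ((!(p != n - 1 ==> p >= -1)) ==> (((2*e != -15 && 2*n < 6) ==> store(data, p, n + 3*w + 8)[w] >= -4) && ((!(2*e != -15 && 2*n < 6)) ==> (e == 1 && mem[n + 2] > -12 && data[data[3] - e - 9] >= -4))))
Before assert p - 8 <= e + 4: p <= e + 12 && ((p != n - 1 ==> p >= -1) ==> data[w] >= -4) && ((!(p != n - 1 ==> p >= -1)) ==> (((2*e != -15 && 2*n < 6) ==> store(data, p, n + 3*w + 8)[w] >= -4) && ((!(2*e != -15 && 2*n < 6)) ==> (e == 1 && mem[n + 2] > -12 && data[data[3] - e - 9] >= -4))))
The weakest precondition is p <= e + 12 && ((p != n - 1 ==> p >= -1) ==> data[w] >= -4) && ((!(p != n - 1 ==> p >= -1)) ==> (((2*e != -15 && 2*n < 6) ==> store(data, p, n + 3*w + 8)[w] >= -4) && ((!(2*e != -15 && 2*n < 6)) ==> (e == 1 && mem[n + 2] > -12 && data[data[3] - e - 9] >= -4)))).
Check whether p <= e + 12 && ((p != n - 1 ==> p >= -1) ==> data[w] >= -4) && ((!(p != n - 1 ==> p >= -1)) ==> (((2*e != -15 && 2*n < 6) ==> store(data, p, n + 3*w + 8)[w] >= -4) && ((!(2*e != -15 && 2*n < 6)) ==> (e == 1 && mem[n + 2] > -12 && data[data[3] - e - 9] >= -2)))) implies it.
Every state satisfying the precondition satisfies the weakest precondition: the implication holds.
Answer: valid


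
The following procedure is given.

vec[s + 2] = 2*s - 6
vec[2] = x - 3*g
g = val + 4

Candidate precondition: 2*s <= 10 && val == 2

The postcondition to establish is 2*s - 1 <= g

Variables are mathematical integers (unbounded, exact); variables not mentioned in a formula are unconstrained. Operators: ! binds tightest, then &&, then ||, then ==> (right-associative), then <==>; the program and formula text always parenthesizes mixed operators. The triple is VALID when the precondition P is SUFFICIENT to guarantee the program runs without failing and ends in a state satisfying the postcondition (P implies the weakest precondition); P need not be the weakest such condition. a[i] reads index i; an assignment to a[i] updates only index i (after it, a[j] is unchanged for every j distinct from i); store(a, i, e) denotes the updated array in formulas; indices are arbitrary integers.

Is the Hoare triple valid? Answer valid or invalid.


Working backward. After the program, the postcondition 2*s - 1 <= g must hold; in canonical form it is 2*s <= g + 1.
Before g := val + 4: 2*s <= val + 5
Before vec[2] := x - 3*g: 2*s <= val + 5
Before vec[s + 2] := 2*s - 6: 2*s <= val + 5
The weakest precondition is 2*s <= val + 5.
Check whether 2*s <= 10 && val == 2 implies it.
Countermodel: at the initial state s = 4, val = 2, the precondition holds but the weakest precondition fails.
Answer: invalid


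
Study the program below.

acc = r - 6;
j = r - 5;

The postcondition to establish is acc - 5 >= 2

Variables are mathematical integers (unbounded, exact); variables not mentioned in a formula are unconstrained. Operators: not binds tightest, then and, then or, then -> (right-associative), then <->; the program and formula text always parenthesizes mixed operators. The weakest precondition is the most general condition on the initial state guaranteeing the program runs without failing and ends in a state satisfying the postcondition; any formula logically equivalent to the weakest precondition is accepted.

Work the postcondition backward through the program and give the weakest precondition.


Working backward. After the program, the postcondition acc - 5 >= 2 must hold; in canonical form it is acc >= 7.
Before j := r - 5: acc >= 7
Before acc := r - 6: r >= 13
Answer: WP = r >= 13


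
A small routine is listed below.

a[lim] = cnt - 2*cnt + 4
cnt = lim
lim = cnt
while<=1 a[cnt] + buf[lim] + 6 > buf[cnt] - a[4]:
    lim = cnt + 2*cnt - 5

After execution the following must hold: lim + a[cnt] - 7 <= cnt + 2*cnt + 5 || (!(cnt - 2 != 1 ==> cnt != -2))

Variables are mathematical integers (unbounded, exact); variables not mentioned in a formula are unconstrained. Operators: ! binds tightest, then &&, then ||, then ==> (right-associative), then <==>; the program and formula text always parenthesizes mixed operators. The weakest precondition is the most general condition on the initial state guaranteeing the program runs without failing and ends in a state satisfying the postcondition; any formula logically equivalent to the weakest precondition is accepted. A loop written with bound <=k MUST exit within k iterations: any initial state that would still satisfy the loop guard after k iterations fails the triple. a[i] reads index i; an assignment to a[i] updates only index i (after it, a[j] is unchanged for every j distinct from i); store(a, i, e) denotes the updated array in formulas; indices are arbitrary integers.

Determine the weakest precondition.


Working backward. After the program, the postcondition lim + a[cnt] - 7 <= cnt + 2*cnt + 5 || (!(cnt - 2 != 1 ==> cnt != -2)) must hold; in canonical form it is a[cnt] + lim <= 3*cnt + 12 || (!(cnt != 3 ==> cnt != -2)).
Before the loop (bound <=1), unroll the exhaustion recursion (WP_0 = exit-now case; WP_j = one more guarded iteration, up to j = 1):
  WP_0: (!(a[4] + a[cnt] + buf[lim] > buf[cnt] - 6)) && (a[cnt] + lim <= 3*cnt + 12 || (!(cnt != 3 ==> cnt != -2)))
  WP_1: (a[4] + a[cnt] + buf[lim] > buf[cnt] - 6 ==> ((!(a[4] + a[cnt] + buf[3*cnt - 5] > buf[cnt] - 6)) && (a[cnt] <= 17 || (!(cnt != 3 ==> cnt != -2))))) && ((!(a[4] + a[cnt] + buf[lim] > buf[cnt] - 6)) ==> (a[cnt] + lim <= 3*cnt + 12 || (!(cnt != 3 ==> cnt != -2))))
So before the loop: (a[4] + a[cnt] + buf[lim] > buf[cnt] - 6 ==> ((!(a[4] + a[cnt] + buf[3*cnt - 5] > buf[cnt] - 6)) && (a[cnt] <= 17 || (!(cnt != 3 ==> cnt != -2))))) && ((!(a[4] + a[cnt] + buf[lim] > buf[cnt] - 6)) ==> (a[cnt] + lim <= 3*cnt + 12 || (!(cnt != 3 ==> cnt != -2))))
Before lim := cnt: (a[4] + a[cnt] > -6 ==> ((!(a[4] + a[cnt] + buf[3*cnt - 5] > buf[cnt] - 6)) && (a[cnt] <= 17 || (!(cnt != 3 ==> cnt != -2))))) && ((!(a[4] + a[cnt] > -6)) ==> (a[cnt] <= 2*cnt + 12 || (!(cnt != 3 ==> cnt != -2))))
Before cnt := lim: (a[4] + a[lim] > -6 ==> ((!(a[4] + a[lim] + buf[3*lim - 5] > buf[lim] - 6)) && (a[lim] <= 17 || (!(lim != 3 ==> lim != -2))))) && ((!(a[4] + a[lim] > -6)) ==> (a[lim] <= 2*lim + 12 || (!(lim != 3 ==> lim != -2))))
Before a[lim] := cnt - 2*cnt + 4: (store(a, lim, -cnt + 4)[4] + store(a, lim, -cnt + 4)[lim] > -6 ==> ((!(buf[3*lim - 5] + store(a, lim, -cnt + 4)[4] + store(a, lim, -cnt + 4)[lim] > buf[lim] - 6)) && (store(a, lim, -cnt + 4)[lim] <= 17 || (!(lim != 3 ==> lim != -2))))) && ((!(store(a, lim, -cnt + 4)[4] + store(a, lim, -cnt + 4)[lim] > -6)) ==> (store(a, lim, -cnt + 4)[lim] <= 2*lim + 12 || (!(lim != 3 ==> lim != -2))))
Answer: WP = (store(a, lim, -cnt + 4)[4] + store(a, lim, -cnt + 4)[lim] > -6 ==> ((!(buf[3*lim - 5] + store(a, lim, -cnt + 4)[4] + store(a, lim, -cnt + 4)[lim] > buf[lim] - 6)) && (store(a, lim, -cnt + 4)[lim] <= 17 || (!(lim != 3 ==> lim != -2))))) && ((!(store(a, lim, -cnt + 4)[4] + store(a, lim, -cnt + 4)[lim] > -6)) ==> (store(a, lim, -cnt + 4)[lim] <= 2*lim + 12 || (!(lim != 3 ==> lim != -2))))


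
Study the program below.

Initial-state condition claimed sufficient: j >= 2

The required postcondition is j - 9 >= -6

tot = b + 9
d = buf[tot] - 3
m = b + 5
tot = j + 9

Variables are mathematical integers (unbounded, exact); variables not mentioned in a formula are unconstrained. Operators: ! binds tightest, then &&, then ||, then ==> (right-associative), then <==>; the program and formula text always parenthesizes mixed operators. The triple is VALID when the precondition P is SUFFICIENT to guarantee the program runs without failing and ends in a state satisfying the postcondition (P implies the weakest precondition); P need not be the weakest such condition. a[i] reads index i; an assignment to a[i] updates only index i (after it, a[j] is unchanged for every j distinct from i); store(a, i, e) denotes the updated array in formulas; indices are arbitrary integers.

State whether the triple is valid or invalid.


Working backward. After the program, the postcondition j - 9 >= -6 must hold; in canonical form it is j >= 3.
Before tot := j + 9: j >= 3
Before m := b + 5: j >= 3
Before d := buf[tot] - 3: j >= 3
Before tot := b + 9: j >= 3
The weakest precondition is j >= 3.
Check whether j >= 2 implies it.
Countermodel: at the initial state j = 2, the precondition holds but the weakest precondition fails.
Answer: invalid
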